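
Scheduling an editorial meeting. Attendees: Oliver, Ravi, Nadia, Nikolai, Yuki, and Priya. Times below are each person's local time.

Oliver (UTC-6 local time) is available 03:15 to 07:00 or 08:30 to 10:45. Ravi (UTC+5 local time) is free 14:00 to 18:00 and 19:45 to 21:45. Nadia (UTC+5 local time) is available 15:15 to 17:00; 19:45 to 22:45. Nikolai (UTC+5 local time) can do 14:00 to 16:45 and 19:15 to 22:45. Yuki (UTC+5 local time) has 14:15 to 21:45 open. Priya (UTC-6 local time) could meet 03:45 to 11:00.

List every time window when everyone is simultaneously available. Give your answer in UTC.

Oliver in UTC: 09:15-13:00, 14:30-16:45 (add 6h to convert from UTC-6).
Ravi in UTC: 09:00-13:00, 14:45-16:45 (subtract 5h to convert from UTC+5).
Nadia in UTC: 10:15-12:00, 14:45-17:45 (subtract 5h to convert from UTC+5).
Nikolai in UTC: 09:00-11:45, 14:15-17:45 (subtract 5h to convert from UTC+5).
Yuki in UTC: 09:15-16:45 (subtract 5h to convert from UTC+5).
Priya in UTC: 09:45-17:00 (add 6h to convert from UTC-6).
Oliver ∩ Ravi: 09:15-13:00, 14:45-16:45.
Oliver ∩ Ravi ∩ Nadia: 10:15-12:00, 14:45-16:45.
Oliver ∩ Ravi ∩ Nadia ∩ Nikolai: 10:15-11:45, 14:45-16:45.
Oliver ∩ Ravi ∩ Nadia ∩ Nikolai ∩ Yuki: 10:15-11:45, 14:45-16:45.
Oliver ∩ Ravi ∩ Nadia ∩ Nikolai ∩ Yuki ∩ Priya: 10:15-11:45, 14:45-16:45.
So the common availability across everyone is 10:15-11:45, 14:45-16:45.

10:15-11:45, 14:45-16:45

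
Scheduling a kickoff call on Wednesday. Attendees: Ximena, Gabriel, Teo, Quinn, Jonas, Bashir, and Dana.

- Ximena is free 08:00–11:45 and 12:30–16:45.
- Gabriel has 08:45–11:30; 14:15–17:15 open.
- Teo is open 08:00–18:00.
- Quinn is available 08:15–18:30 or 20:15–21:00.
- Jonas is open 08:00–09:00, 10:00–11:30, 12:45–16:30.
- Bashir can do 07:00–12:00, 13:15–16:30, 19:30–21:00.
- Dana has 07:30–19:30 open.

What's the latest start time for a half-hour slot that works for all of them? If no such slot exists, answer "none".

Ximena ∩ Gabriel: 08:45-11:30, 14:15-16:45.
Ximena ∩ Gabriel ∩ Teo: 08:45-11:30, 14:15-16:45.
Ximena ∩ Gabriel ∩ Teo ∩ Quinn: 08:45-11:30, 14:15-16:45.
Ximena ∩ Gabriel ∩ Teo ∩ Quinn ∩ Jonas: 08:45-09:00, 10:00-11:30, 14:15-16:30.
Ximena ∩ Gabriel ∩ Teo ∩ Quinn ∩ Jonas ∩ Bashir: 08:45-09:00, 10:00-11:30, 14:15-16:30.
Ximena ∩ Gabriel ∩ Teo ∩ Quinn ∩ Jonas ∩ Bashir ∩ Dana: 08:45-09:00, 10:00-11:30, 14:15-16:30.
The last common window of at least 30 minutes is 14:15-16:30; a 30-minute meeting can start as late as 16:00 and still end by 16:30.

16:00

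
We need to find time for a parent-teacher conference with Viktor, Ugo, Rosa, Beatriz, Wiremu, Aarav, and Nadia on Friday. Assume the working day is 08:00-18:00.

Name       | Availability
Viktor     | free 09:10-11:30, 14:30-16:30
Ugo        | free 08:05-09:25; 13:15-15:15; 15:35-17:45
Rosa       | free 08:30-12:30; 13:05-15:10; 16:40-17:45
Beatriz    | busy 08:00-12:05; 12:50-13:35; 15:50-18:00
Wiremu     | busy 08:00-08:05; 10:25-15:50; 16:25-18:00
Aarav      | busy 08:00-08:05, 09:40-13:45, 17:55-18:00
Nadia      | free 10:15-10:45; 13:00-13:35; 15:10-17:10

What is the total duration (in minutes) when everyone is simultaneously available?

Viktor free: 09:10-11:30, 14:30-16:30.
Ugo free: 08:05-09:25, 13:15-15:15, 15:35-17:45.
Rosa free: 08:30-12:30, 13:05-15:10, 16:40-17:45.
Beatriz free: 12:05-12:50, 13:35-15:50 (invert busy blocks within the working day).
Wiremu free: 08:05-10:25, 15:50-16:25 (invert busy blocks within the working day).
Aarav free: 08:05-09:40, 13:45-17:55 (invert busy blocks within the working day).
Nadia free: 10:15-10:45, 13:00-13:35, 15:10-17:10.
Viktor ∩ Ugo: 09:10-09:25, 14:30-15:15, 15:35-16:30.
Viktor ∩ Ugo ∩ Rosa: 09:10-09:25, 14:30-15:10.
Viktor ∩ Ugo ∩ Rosa ∩ Beatriz: 14:30-15:10.
Viktor ∩ Ugo ∩ Rosa ∩ Beatriz ∩ Wiremu: ∅.
Viktor ∩ Ugo ∩ Rosa ∩ Beatriz ∩ Wiremu ∩ Aarav: ∅.
Viktor ∩ Ugo ∩ Rosa ∩ Beatriz ∩ Wiremu ∩ Aarav ∩ Nadia: ∅.
There is no time when everyone is free.
There is no common window, so the total is 0 minutes.

0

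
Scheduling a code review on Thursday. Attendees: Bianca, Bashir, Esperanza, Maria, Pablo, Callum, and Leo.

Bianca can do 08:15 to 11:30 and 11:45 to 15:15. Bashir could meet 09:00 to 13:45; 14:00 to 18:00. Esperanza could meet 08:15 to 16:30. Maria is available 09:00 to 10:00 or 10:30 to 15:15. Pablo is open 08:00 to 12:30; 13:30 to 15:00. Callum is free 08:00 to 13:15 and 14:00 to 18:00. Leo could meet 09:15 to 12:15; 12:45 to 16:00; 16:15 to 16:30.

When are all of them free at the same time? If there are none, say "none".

09:15-10:00, 10:30-11:30, 11:45-12:15, 14:00-15:00

Bianca ∩ Bashir: 09:00-11:30, 11:45-13:45, 14:00-15:15.
Bianca ∩ Bashir ∩ Esperanza: 09:00-11:30, 11:45-13:45, 14:00-15:15.
Bianca ∩ Bashir ∩ Esperanza ∩ Maria: 09:00-10:00, 10:30-11:30, 11:45-13:45, 14:00-15:15.
Bianca ∩ Bashir ∩ Esperanza ∩ Maria ∩ Pablo: 09:00-10:00, 10:30-11:30, 11:45-12:30, 13:30-13:45, 14:00-15:00.
Bianca ∩ Bashir ∩ Esperanza ∩ Maria ∩ Pablo ∩ Callum: 09:00-10:00, 10:30-11:30, 11:45-12:30, 14:00-15:00.
Bianca ∩ Bashir ∩ Esperanza ∩ Maria ∩ Pablo ∩ Callum ∩ Leo: 09:15-10:00, 10:30-11:30, 11:45-12:15, 14:00-15:00.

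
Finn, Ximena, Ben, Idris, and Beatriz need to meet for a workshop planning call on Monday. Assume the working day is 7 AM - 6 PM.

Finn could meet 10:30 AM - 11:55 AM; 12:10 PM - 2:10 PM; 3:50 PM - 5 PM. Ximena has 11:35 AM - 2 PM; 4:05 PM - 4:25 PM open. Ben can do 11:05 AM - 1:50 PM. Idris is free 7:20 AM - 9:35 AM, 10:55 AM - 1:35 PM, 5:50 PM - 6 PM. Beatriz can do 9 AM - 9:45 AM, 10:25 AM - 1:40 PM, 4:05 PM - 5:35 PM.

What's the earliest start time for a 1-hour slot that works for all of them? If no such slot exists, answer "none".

12:10

Finn ∩ Ximena: 11:35-11:55, 12:10-14:00, 16:05-16:25.
Finn ∩ Ximena ∩ Ben: 11:35-11:55, 12:10-13:50.
Finn ∩ Ximena ∩ Ben ∩ Idris: 11:35-11:55, 12:10-13:35.
Finn ∩ Ximena ∩ Ben ∩ Idris ∩ Beatriz: 11:35-11:55, 12:10-13:35.
Those are the intersection windows.
The first common window of at least 60 minutes is 12:10-13:35, so the earliest start is 12:10.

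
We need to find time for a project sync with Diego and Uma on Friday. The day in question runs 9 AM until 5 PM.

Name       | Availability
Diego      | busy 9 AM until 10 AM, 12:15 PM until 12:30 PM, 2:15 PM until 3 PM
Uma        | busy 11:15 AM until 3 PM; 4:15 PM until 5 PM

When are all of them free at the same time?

10:00-11:15, 15:00-16:15

Diego free: 10:00-12:15, 12:30-14:15, 15:00-17:00 (invert busy blocks within the working day).
Uma free: 09:00-11:15, 15:00-16:15 (invert busy blocks within the working day).
Diego ∩ Uma: 10:00-11:15, 15:00-16:15.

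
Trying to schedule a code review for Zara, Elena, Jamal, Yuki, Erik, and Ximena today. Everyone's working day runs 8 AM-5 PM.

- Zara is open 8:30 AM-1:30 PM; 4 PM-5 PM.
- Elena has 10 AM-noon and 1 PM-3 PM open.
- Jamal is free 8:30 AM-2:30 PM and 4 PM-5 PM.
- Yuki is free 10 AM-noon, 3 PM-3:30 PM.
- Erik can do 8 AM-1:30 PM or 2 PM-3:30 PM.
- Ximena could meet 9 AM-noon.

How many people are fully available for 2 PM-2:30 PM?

3

Elena, Jamal, and Erik can make the full 14:00-14:30 slot — that's 3.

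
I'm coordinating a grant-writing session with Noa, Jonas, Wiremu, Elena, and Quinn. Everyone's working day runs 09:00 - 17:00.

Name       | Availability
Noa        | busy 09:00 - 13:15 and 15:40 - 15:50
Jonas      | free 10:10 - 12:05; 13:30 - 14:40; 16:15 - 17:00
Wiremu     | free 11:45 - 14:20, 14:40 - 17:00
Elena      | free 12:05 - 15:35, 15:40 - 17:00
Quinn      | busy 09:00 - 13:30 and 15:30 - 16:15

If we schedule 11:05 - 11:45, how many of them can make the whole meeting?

Noa free: 13:15-15:40, 15:50-17:00 (invert busy blocks within the working day).
Jonas free: 10:10-12:05, 13:30-14:40, 16:15-17:00.
Wiremu free: 11:45-14:20, 14:40-17:00.
Elena free: 12:05-15:35, 15:40-17:00.
Quinn free: 13:30-15:30, 16:15-17:00 (invert busy blocks within the working day).
Jonas can make the full 11:05-11:45 slot — that's 1.

1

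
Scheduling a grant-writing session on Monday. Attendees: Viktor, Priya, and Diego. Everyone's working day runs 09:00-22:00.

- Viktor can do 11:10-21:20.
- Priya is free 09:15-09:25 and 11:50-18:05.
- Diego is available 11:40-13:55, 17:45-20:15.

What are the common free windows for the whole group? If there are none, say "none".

11:50-13:55, 17:45-18:05

Viktor ∩ Priya: 11:50-18:05.
Viktor ∩ Priya ∩ Diego: 11:50-13:55, 17:45-18:05.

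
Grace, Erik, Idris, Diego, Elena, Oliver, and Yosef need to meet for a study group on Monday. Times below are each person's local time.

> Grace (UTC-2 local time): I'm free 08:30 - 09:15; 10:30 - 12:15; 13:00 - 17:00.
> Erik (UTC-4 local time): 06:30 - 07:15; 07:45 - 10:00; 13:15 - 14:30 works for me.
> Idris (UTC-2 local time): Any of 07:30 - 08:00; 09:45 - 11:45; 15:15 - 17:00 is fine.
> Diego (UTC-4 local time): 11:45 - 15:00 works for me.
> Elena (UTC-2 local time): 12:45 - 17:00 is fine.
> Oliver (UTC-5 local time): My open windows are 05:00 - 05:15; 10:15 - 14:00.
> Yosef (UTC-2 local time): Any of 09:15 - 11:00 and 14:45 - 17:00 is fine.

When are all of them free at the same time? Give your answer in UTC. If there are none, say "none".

Grace in UTC: 10:30-11:15, 12:30-14:15, 15:00-19:00 (add 2h to convert from UTC-2).
Erik in UTC: 10:30-11:15, 11:45-14:00, 17:15-18:30 (add 4h to convert from UTC-4).
Idris in UTC: 09:30-10:00, 11:45-13:45, 17:15-19:00 (add 2h to convert from UTC-2).
Diego in UTC: 15:45-19:00 (add 4h to convert from UTC-4).
Elena in UTC: 14:45-19:00 (add 2h to convert from UTC-2).
Oliver in UTC: 10:00-10:15, 15:15-19:00 (add 5h to convert from UTC-5).
Yosef in UTC: 11:15-13:00, 16:45-19:00 (add 2h to convert from UTC-2).
Grace ∩ Erik: 10:30-11:15, 12:30-14:00, 17:15-18:30.
Grace ∩ Erik ∩ Idris: 12:30-13:45, 17:15-18:30.
Grace ∩ Erik ∩ Idris ∩ Diego: 17:15-18:30.
Grace ∩ Erik ∩ Idris ∩ Diego ∩ Elena: 17:15-18:30.
Grace ∩ Erik ∩ Idris ∩ Diego ∩ Elena ∩ Oliver: 17:15-18:30.
Grace ∩ Erik ∩ Idris ∩ Diego ∩ Elena ∩ Oliver ∩ Yosef: 17:15-18:30.

17:15-18:30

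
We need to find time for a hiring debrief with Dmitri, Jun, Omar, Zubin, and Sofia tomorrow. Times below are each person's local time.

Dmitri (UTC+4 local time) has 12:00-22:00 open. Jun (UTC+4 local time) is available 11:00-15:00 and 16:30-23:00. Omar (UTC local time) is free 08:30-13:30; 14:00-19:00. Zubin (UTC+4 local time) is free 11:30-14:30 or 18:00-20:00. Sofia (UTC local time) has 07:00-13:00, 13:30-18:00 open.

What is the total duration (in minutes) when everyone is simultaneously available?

240

Dmitri in UTC: 08:00-18:00 (subtract 4h to convert from UTC+4).
Jun in UTC: 07:00-11:00, 12:30-19:00 (subtract 4h to convert from UTC+4).
Omar in UTC: 08:30-13:30, 14:00-19:00.
Zubin in UTC: 07:30-10:30, 14:00-16:00 (subtract 4h to convert from UTC+4).
Sofia in UTC: 07:00-13:00, 13:30-18:00.
Dmitri ∩ Jun: 08:00-11:00, 12:30-18:00.
Dmitri ∩ Jun ∩ Omar: 08:30-11:00, 12:30-13:30, 14:00-18:00.
Dmitri ∩ Jun ∩ Omar ∩ Zubin: 08:30-10:30, 14:00-16:00.
Dmitri ∩ Jun ∩ Omar ∩ Zubin ∩ Sofia: 08:30-10:30, 14:00-16:00.
Summing the common windows: 120 + 120 = 240 minutes.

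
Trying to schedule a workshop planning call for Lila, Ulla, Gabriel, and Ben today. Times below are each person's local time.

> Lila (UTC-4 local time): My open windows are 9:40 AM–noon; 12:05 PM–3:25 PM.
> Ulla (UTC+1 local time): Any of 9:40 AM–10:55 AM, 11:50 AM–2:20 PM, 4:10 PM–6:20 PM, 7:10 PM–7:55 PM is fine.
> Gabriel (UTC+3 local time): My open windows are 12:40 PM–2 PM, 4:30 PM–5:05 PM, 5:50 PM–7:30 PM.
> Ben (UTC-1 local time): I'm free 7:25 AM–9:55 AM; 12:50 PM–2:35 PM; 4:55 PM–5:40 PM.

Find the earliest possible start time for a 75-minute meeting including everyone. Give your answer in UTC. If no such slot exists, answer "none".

Lila in UTC: 13:40-16:00, 16:05-19:25 (add 4h to convert from UTC-4).
Ulla in UTC: 08:40-09:55, 10:50-13:20, 15:10-17:20, 18:10-18:55 (subtract 1h to convert from UTC+1).
Gabriel in UTC: 09:40-11:00, 13:30-14:05, 14:50-16:30 (subtract 3h to convert from UTC+3).
Ben in UTC: 08:25-10:55, 13:50-15:35, 17:55-18:40 (add 1h to convert from UTC-1).
Lila ∩ Ulla: 15:10-16:00, 16:05-17:20, 18:10-18:55.
Lila ∩ Ulla ∩ Gabriel: 15:10-16:00, 16:05-16:30.
Lila ∩ Ulla ∩ Gabriel ∩ Ben: 15:10-15:35.
So the common availability across everyone is 15:10-15:35.
No common window is at least 75 minutes long.

none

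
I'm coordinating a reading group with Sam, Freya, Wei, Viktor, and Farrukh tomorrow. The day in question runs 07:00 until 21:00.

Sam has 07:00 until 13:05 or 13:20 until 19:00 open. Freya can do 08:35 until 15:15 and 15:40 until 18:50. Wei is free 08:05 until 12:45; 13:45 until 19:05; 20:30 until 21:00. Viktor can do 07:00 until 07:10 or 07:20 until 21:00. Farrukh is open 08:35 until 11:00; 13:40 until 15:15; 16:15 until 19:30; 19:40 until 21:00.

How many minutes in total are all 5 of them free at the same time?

390

Sam ∩ Freya: 08:35-13:05, 13:20-15:15, 15:40-18:50.
Sam ∩ Freya ∩ Wei: 08:35-12:45, 13:45-15:15, 15:40-18:50.
Sam ∩ Freya ∩ Wei ∩ Viktor: 08:35-12:45, 13:45-15:15, 15:40-18:50.
Sam ∩ Freya ∩ Wei ∩ Viktor ∩ Farrukh: 08:35-11:00, 13:45-15:15, 16:15-18:50.
Summing the common windows: 145 + 90 + 155 = 390 minutes.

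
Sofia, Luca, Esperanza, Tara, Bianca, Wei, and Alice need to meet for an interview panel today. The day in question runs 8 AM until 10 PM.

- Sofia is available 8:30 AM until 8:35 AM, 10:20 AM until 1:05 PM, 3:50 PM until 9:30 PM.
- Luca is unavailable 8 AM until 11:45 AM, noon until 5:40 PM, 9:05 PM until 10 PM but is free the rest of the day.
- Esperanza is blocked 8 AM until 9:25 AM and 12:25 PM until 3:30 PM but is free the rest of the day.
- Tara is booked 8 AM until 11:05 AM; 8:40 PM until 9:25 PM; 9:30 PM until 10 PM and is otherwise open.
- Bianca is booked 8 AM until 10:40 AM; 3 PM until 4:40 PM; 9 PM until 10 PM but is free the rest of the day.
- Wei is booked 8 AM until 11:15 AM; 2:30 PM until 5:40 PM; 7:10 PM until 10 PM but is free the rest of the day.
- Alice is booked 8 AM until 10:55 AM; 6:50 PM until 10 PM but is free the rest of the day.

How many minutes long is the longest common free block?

70

Sofia free: 08:30-08:35, 10:20-13:05, 15:50-21:30.
Luca free: 11:45-12:00, 17:40-21:05 (invert busy blocks within the working day).
Esperanza free: 09:25-12:25, 15:30-22:00 (invert busy blocks within the working day).
Tara free: 11:05-20:40, 21:25-21:30 (invert busy blocks within the working day).
Bianca free: 10:40-15:00, 16:40-21:00 (invert busy blocks within the working day).
Wei free: 11:15-14:30, 17:40-19:10 (invert busy blocks within the working day).
Alice free: 10:55-18:50 (invert busy blocks within the working day).
Sofia ∩ Luca: 11:45-12:00, 17:40-21:05.
Sofia ∩ Luca ∩ Esperanza: 11:45-12:00, 17:40-21:05.
Sofia ∩ Luca ∩ Esperanza ∩ Tara: 11:45-12:00, 17:40-20:40.
Sofia ∩ Luca ∩ Esperanza ∩ Tara ∩ Bianca: 11:45-12:00, 17:40-20:40.
Sofia ∩ Luca ∩ Esperanza ∩ Tara ∩ Bianca ∩ Wei: 11:45-12:00, 17:40-19:10.
Sofia ∩ Luca ∩ Esperanza ∩ Tara ∩ Bianca ∩ Wei ∩ Alice: 11:45-12:00, 17:40-18:50.
So the common availability across everyone is 11:45-12:00, 17:40-18:50.
The longest is 17:40-18:50 at 70 minutes.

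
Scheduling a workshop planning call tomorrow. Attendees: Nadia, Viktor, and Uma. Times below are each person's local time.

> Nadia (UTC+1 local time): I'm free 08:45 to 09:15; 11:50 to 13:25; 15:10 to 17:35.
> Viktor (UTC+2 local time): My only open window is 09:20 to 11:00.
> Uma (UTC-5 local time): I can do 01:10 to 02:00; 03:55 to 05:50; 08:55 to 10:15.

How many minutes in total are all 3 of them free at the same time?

Nadia in UTC: 07:45-08:15, 10:50-12:25, 14:10-16:35 (subtract 1h to convert from UTC+1).
Viktor in UTC: 07:20-09:00 (subtract 2h to convert from UTC+2).
Uma in UTC: 06:10-07:00, 08:55-10:50, 13:55-15:15 (add 5h to convert from UTC-5).
Nadia ∩ Viktor: 07:45-08:15.
Nadia ∩ Viktor ∩ Uma: ∅.
There is no time when everyone is free.
There is no common window, so the total is 0 minutes.

0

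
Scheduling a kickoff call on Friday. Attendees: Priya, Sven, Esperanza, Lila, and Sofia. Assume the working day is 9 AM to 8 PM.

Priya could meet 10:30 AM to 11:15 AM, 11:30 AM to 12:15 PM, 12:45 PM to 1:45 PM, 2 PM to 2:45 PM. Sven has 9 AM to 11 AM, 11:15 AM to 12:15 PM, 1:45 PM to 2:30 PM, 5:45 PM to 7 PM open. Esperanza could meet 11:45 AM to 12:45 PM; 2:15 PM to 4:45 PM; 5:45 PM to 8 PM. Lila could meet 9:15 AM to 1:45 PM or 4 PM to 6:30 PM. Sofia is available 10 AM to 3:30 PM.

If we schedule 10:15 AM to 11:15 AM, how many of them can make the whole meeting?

2

Lila and Sofia can make the full 10:15-11:15 slot — that's 2.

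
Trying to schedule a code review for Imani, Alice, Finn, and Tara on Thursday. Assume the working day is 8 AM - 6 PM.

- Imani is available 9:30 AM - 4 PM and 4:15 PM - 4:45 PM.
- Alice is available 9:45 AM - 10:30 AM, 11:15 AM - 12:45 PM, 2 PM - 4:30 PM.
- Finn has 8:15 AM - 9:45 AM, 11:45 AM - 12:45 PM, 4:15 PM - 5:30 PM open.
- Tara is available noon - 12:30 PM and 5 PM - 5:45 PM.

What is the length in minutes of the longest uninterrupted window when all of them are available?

30

Imani ∩ Alice: 09:45-10:30, 11:15-12:45, 14:00-16:00, 16:15-16:30.
Imani ∩ Alice ∩ Finn: 11:45-12:45, 16:15-16:30.
Imani ∩ Alice ∩ Finn ∩ Tara: 12:00-12:30.
So the common availability across everyone is 12:00-12:30.
The longest is 12:00-12:30 at 30 minutes.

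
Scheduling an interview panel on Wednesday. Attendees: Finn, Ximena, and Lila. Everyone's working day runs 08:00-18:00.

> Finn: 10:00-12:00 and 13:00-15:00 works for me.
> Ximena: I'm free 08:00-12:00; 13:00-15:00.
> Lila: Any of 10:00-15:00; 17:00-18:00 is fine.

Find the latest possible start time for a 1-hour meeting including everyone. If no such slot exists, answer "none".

Finn ∩ Ximena: 10:00-12:00, 13:00-15:00.
Finn ∩ Ximena ∩ Lila: 10:00-12:00, 13:00-15:00.
The last common window of at least 60 minutes is 13:00-15:00; a 60-minute meeting can start as late as 14:00 and still end by 15:00.

14:00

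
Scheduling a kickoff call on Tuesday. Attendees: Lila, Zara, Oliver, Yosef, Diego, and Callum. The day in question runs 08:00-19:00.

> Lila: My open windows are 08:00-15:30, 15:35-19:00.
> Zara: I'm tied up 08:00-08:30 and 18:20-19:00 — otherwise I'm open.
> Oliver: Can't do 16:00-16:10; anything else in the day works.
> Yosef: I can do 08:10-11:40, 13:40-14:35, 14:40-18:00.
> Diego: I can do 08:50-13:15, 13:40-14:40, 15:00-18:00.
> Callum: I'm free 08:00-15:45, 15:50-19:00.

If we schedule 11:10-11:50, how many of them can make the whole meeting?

5

Lila free: 08:00-15:30, 15:35-19:00.
Zara free: 08:30-18:20 (invert busy blocks within the working day).
Oliver free: 08:00-16:00, 16:10-19:00 (invert busy blocks within the working day).
Yosef free: 08:10-11:40, 13:40-14:35, 14:40-18:00.
Diego free: 08:50-13:15, 13:40-14:40, 15:00-18:00.
Callum free: 08:00-15:45, 15:50-19:00.
Lila, Zara, Oliver, Diego, and Callum can make the full 11:10-11:50 slot — that's 5.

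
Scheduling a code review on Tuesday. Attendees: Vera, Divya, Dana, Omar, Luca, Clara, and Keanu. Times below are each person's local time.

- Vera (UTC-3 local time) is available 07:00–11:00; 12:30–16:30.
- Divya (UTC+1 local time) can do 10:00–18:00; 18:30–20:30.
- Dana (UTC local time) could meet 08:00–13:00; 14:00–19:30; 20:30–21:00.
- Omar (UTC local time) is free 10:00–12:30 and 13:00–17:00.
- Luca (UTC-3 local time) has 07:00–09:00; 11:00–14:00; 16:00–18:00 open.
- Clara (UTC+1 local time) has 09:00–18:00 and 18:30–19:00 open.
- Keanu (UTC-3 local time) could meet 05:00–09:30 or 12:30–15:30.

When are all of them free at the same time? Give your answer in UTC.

10:00-12:00, 15:30-17:00

Vera in UTC: 10:00-14:00, 15:30-19:30 (add 3h to convert from UTC-3).
Divya in UTC: 09:00-17:00, 17:30-19:30 (subtract 1h to convert from UTC+1).
Dana in UTC: 08:00-13:00, 14:00-19:30, 20:30-21:00.
Omar in UTC: 10:00-12:30, 13:00-17:00.
Luca in UTC: 10:00-12:00, 14:00-17:00, 19:00-21:00 (add 3h to convert from UTC-3).
Clara in UTC: 08:00-17:00, 17:30-18:00 (subtract 1h to convert from UTC+1).
Keanu in UTC: 08:00-12:30, 15:30-18:30 (add 3h to convert from UTC-3).
Vera ∩ Divya: 10:00-14:00, 15:30-17:00, 17:30-19:30.
Vera ∩ Divya ∩ Dana: 10:00-13:00, 15:30-17:00, 17:30-19:30.
Vera ∩ Divya ∩ Dana ∩ Omar: 10:00-12:30, 15:30-17:00.
Vera ∩ Divya ∩ Dana ∩ Omar ∩ Luca: 10:00-12:00, 15:30-17:00.
Vera ∩ Divya ∩ Dana ∩ Omar ∩ Luca ∩ Clara: 10:00-12:00, 15:30-17:00.
Vera ∩ Divya ∩ Dana ∩ Omar ∩ Luca ∩ Clara ∩ Keanu: 10:00-12:00, 15:30-17:00.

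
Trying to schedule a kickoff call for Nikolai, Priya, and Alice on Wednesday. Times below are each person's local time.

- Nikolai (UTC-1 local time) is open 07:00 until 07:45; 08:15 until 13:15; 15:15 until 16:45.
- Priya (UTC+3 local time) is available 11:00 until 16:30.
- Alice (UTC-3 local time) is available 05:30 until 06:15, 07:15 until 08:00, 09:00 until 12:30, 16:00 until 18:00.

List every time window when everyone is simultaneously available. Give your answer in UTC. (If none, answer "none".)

08:30-08:45, 10:15-11:00, 12:00-13:30

Nikolai in UTC: 08:00-08:45, 09:15-14:15, 16:15-17:45 (add 1h to convert from UTC-1).
Priya in UTC: 08:00-13:30 (subtract 3h to convert from UTC+3).
Alice in UTC: 08:30-09:15, 10:15-11:00, 12:00-15:30, 19:00-21:00 (add 3h to convert from UTC-3).
Nikolai ∩ Priya: 08:00-08:45, 09:15-13:30.
Nikolai ∩ Priya ∩ Alice: 08:30-08:45, 10:15-11:00, 12:00-13:30.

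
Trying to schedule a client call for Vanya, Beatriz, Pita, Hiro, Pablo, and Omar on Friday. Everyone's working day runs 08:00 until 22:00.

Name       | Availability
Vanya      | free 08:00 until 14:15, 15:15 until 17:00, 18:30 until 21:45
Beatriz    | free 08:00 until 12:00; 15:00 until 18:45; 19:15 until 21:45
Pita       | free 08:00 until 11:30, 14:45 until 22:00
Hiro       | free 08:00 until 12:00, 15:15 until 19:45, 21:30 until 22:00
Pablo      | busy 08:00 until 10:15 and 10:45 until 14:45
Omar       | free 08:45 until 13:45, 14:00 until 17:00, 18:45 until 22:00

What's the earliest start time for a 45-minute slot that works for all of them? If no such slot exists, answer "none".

15:15

Vanya free: 08:00-14:15, 15:15-17:00, 18:30-21:45.
Beatriz free: 08:00-12:00, 15:00-18:45, 19:15-21:45.
Pita free: 08:00-11:30, 14:45-22:00.
Hiro free: 08:00-12:00, 15:15-19:45, 21:30-22:00.
Pablo free: 10:15-10:45, 14:45-22:00 (invert busy blocks within the working day).
Omar free: 08:45-13:45, 14:00-17:00, 18:45-22:00.
Vanya ∩ Beatriz: 08:00-12:00, 15:15-17:00, 18:30-18:45, 19:15-21:45.
Vanya ∩ Beatriz ∩ Pita: 08:00-11:30, 15:15-17:00, 18:30-18:45, 19:15-21:45.
Vanya ∩ Beatriz ∩ Pita ∩ Hiro: 08:00-11:30, 15:15-17:00, 18:30-18:45, 19:15-19:45, 21:30-21:45.
Vanya ∩ Beatriz ∩ Pita ∩ Hiro ∩ Pablo: 10:15-10:45, 15:15-17:00, 18:30-18:45, 19:15-19:45, 21:30-21:45.
Vanya ∩ Beatriz ∩ Pita ∩ Hiro ∩ Pablo ∩ Omar: 10:15-10:45, 15:15-17:00, 19:15-19:45, 21:30-21:45.
The first common window of at least 45 minutes is 15:15-17:00, so the earliest start is 15:15.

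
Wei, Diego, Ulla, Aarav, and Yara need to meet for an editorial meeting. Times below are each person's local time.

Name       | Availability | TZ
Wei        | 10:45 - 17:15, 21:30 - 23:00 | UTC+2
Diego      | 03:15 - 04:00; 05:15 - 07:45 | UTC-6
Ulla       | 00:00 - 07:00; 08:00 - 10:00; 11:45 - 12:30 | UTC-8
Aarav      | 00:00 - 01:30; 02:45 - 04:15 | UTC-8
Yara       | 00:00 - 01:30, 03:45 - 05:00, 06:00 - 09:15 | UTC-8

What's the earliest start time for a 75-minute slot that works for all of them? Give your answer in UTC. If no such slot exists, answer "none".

Wei in UTC: 08:45-15:15, 19:30-21:00 (subtract 2h to convert from UTC+2).
Diego in UTC: 09:15-10:00, 11:15-13:45 (add 6h to convert from UTC-6).
Ulla in UTC: 08:00-15:00, 16:00-18:00, 19:45-20:30 (add 8h to convert from UTC-8).
Aarav in UTC: 08:00-09:30, 10:45-12:15 (add 8h to convert from UTC-8).
Yara in UTC: 08:00-09:30, 11:45-13:00, 14:00-17:15 (add 8h to convert from UTC-8).
Wei ∩ Diego: 09:15-10:00, 11:15-13:45.
Wei ∩ Diego ∩ Ulla: 09:15-10:00, 11:15-13:45.
Wei ∩ Diego ∩ Ulla ∩ Aarav: 09:15-09:30, 11:15-12:15.
Wei ∩ Diego ∩ Ulla ∩ Aarav ∩ Yara: 09:15-09:30, 11:45-12:15.
So the common availability across everyone is 09:15-09:30, 11:45-12:15.
No common window is at least 75 minutes long.

none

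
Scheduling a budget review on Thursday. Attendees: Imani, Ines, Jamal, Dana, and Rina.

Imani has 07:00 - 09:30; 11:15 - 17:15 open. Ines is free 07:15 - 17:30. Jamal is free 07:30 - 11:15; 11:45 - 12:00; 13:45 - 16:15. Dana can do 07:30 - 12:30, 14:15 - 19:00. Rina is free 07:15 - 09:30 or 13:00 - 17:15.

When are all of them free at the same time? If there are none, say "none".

07:30-09:30, 14:15-16:15

Imani ∩ Ines: 07:15-09:30, 11:15-17:15.
Imani ∩ Ines ∩ Jamal: 07:30-09:30, 11:45-12:00, 13:45-16:15.
Imani ∩ Ines ∩ Jamal ∩ Dana: 07:30-09:30, 11:45-12:00, 14:15-16:15.
Imani ∩ Ines ∩ Jamal ∩ Dana ∩ Rina: 07:30-09:30, 14:15-16:15.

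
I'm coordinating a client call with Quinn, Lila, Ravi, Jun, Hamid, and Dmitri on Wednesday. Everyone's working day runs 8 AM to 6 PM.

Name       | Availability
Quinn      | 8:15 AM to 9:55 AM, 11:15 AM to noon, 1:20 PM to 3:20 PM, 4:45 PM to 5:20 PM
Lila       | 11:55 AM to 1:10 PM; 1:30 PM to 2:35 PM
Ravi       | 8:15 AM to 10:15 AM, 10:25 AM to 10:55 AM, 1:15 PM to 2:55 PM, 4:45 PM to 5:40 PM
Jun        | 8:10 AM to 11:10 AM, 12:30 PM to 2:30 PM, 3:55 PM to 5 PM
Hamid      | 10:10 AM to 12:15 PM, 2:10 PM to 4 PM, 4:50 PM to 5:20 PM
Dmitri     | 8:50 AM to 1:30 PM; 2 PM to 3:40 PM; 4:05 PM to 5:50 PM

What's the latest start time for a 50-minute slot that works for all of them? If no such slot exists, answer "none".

none

Quinn ∩ Lila: 11:55-12:00, 13:30-14:35.
Quinn ∩ Lila ∩ Ravi: 13:30-14:35.
Quinn ∩ Lila ∩ Ravi ∩ Jun: 13:30-14:30.
Quinn ∩ Lila ∩ Ravi ∩ Jun ∩ Hamid: 14:10-14:30.
Quinn ∩ Lila ∩ Ravi ∩ Jun ∩ Hamid ∩ Dmitri: 14:10-14:30.
Those are the intersection windows.
No common window is at least 50 minutes long.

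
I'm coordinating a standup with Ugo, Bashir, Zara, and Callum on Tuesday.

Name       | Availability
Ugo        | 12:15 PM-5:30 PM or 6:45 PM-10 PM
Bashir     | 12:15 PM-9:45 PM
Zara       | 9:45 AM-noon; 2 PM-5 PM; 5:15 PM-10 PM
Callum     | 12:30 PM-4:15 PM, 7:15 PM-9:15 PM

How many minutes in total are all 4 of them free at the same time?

255

Ugo ∩ Bashir: 12:15-17:30, 18:45-21:45.
Ugo ∩ Bashir ∩ Zara: 14:00-17:00, 17:15-17:30, 18:45-21:45.
Ugo ∩ Bashir ∩ Zara ∩ Callum: 14:00-16:15, 19:15-21:15.
Summing the common windows: 135 + 120 = 255 minutes.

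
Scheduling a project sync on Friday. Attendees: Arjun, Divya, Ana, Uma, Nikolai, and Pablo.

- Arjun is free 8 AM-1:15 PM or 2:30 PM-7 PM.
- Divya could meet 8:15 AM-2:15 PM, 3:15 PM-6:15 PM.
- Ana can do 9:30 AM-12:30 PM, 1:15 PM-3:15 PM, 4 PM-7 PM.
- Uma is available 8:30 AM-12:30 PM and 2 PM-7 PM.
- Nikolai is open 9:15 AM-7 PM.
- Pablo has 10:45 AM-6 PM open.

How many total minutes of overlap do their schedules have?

225

Arjun ∩ Divya: 08:15-13:15, 15:15-18:15.
Arjun ∩ Divya ∩ Ana: 09:30-12:30, 16:00-18:15.
Arjun ∩ Divya ∩ Ana ∩ Uma: 09:30-12:30, 16:00-18:15.
Arjun ∩ Divya ∩ Ana ∩ Uma ∩ Nikolai: 09:30-12:30, 16:00-18:15.
Arjun ∩ Divya ∩ Ana ∩ Uma ∩ Nikolai ∩ Pablo: 10:45-12:30, 16:00-18:00.
Summing the common windows: 105 + 120 = 225 minutes.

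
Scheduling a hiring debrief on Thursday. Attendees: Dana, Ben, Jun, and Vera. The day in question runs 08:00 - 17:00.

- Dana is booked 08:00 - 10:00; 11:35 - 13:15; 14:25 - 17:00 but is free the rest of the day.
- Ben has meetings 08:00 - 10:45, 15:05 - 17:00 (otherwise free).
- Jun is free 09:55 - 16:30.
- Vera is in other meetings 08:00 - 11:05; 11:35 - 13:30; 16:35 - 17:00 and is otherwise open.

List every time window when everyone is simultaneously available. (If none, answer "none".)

11:05-11:35, 13:30-14:25

Dana free: 10:00-11:35, 13:15-14:25 (invert busy blocks within the working day).
Ben free: 10:45-15:05 (invert busy blocks within the working day).
Jun free: 09:55-16:30.
Vera free: 11:05-11:35, 13:30-16:35 (invert busy blocks within the working day).
Dana ∩ Ben: 10:45-11:35, 13:15-14:25.
Dana ∩ Ben ∩ Jun: 10:45-11:35, 13:15-14:25.
Dana ∩ Ben ∩ Jun ∩ Vera: 11:05-11:35, 13:30-14:25.
So the common availability across everyone is 11:05-11:35, 13:30-14:25.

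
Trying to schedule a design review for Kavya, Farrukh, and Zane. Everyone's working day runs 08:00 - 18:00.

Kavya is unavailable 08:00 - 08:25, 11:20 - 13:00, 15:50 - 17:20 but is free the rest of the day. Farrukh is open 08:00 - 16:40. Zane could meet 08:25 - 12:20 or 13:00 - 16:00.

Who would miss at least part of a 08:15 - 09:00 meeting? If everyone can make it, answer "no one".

Kavya free: 08:25-11:20, 13:00-15:50, 17:20-18:00 (invert busy blocks within the working day).
Farrukh free: 08:00-16:40.
Zane free: 08:25-12:20, 13:00-16:00.
Kavya: not fully free for 08:15-09:00. Farrukh: free for 08:15-09:00. Zane: not fully free for 08:15-09:00.

Kavya, Zane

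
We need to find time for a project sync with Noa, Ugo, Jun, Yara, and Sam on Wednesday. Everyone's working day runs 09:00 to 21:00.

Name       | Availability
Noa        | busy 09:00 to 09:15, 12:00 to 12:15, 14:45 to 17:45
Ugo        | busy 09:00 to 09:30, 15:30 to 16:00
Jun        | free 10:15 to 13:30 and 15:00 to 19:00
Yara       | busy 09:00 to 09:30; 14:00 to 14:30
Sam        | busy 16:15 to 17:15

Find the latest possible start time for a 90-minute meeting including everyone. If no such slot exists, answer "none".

10:30

Noa free: 09:15-12:00, 12:15-14:45, 17:45-21:00 (invert busy blocks within the working day).
Ugo free: 09:30-15:30, 16:00-21:00 (invert busy blocks within the working day).
Jun free: 10:15-13:30, 15:00-19:00.
Yara free: 09:30-14:00, 14:30-21:00 (invert busy blocks within the working day).
Sam free: 09:00-16:15, 17:15-21:00 (invert busy blocks within the working day).
Noa ∩ Ugo: 09:30-12:00, 12:15-14:45, 17:45-21:00.
Noa ∩ Ugo ∩ Jun: 10:15-12:00, 12:15-13:30, 17:45-19:00.
Noa ∩ Ugo ∩ Jun ∩ Yara: 10:15-12:00, 12:15-13:30, 17:45-19:00.
Noa ∩ Ugo ∩ Jun ∩ Yara ∩ Sam: 10:15-12:00, 12:15-13:30, 17:45-19:00.
The last common window of at least 90 minutes is 10:15-12:00; a 90-minute meeting can start as late as 10:30 and still end by 12:00.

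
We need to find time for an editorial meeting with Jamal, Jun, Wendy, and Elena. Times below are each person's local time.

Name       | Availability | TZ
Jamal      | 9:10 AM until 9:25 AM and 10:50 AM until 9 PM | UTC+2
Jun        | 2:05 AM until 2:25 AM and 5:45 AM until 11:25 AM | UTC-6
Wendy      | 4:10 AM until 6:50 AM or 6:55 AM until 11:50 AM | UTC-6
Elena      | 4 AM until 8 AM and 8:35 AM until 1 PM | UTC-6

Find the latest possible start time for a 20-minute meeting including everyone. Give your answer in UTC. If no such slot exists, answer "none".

17:05

Jamal in UTC: 07:10-07:25, 08:50-19:00 (subtract 2h to convert from UTC+2).
Jun in UTC: 08:05-08:25, 11:45-17:25 (add 6h to convert from UTC-6).
Wendy in UTC: 10:10-12:50, 12:55-17:50 (add 6h to convert from UTC-6).
Elena in UTC: 10:00-14:00, 14:35-19:00 (add 6h to convert from UTC-6).
Jamal ∩ Jun: 11:45-17:25.
Jamal ∩ Jun ∩ Wendy: 11:45-12:50, 12:55-17:25.
Jamal ∩ Jun ∩ Wendy ∩ Elena: 11:45-12:50, 12:55-14:00, 14:35-17:25.
The last common window of at least 20 minutes is 14:35-17:25; a 20-minute meeting can start as late as 17:05 and still end by 17:25.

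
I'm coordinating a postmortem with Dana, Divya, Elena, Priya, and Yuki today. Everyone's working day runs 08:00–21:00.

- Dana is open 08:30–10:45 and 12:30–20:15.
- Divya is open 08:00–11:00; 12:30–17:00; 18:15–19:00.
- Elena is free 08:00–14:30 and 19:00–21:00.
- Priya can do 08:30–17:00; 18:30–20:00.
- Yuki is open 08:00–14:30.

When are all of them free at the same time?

08:30-10:45, 12:30-14:30

Dana ∩ Divya: 08:30-10:45, 12:30-17:00, 18:15-19:00.
Dana ∩ Divya ∩ Elena: 08:30-10:45, 12:30-14:30.
Dana ∩ Divya ∩ Elena ∩ Priya: 08:30-10:45, 12:30-14:30.
Dana ∩ Divya ∩ Elena ∩ Priya ∩ Yuki: 08:30-10:45, 12:30-14:30.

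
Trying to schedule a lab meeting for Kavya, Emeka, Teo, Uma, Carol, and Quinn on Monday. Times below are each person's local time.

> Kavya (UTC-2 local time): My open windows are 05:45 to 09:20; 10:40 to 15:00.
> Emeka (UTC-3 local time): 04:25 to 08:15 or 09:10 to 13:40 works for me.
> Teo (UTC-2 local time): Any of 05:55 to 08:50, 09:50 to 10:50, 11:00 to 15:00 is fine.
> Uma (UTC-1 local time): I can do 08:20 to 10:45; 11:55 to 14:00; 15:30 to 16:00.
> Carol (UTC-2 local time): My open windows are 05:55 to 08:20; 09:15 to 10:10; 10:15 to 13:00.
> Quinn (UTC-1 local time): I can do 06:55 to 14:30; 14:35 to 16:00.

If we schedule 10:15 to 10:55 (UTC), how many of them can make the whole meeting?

4

Kavya in UTC: 07:45-11:20, 12:40-17:00 (add 2h to convert from UTC-2).
Emeka in UTC: 07:25-11:15, 12:10-16:40 (add 3h to convert from UTC-3).
Teo in UTC: 07:55-10:50, 11:50-12:50, 13:00-17:00 (add 2h to convert from UTC-2).
Uma in UTC: 09:20-11:45, 12:55-15:00, 16:30-17:00 (add 1h to convert from UTC-1).
Carol in UTC: 07:55-10:20, 11:15-12:10, 12:15-15:00 (add 2h to convert from UTC-2).
Quinn in UTC: 07:55-15:30, 15:35-17:00 (add 1h to convert from UTC-1).
Kavya, Emeka, Uma, and Quinn can make the full 10:15-10:55 slot — that's 4.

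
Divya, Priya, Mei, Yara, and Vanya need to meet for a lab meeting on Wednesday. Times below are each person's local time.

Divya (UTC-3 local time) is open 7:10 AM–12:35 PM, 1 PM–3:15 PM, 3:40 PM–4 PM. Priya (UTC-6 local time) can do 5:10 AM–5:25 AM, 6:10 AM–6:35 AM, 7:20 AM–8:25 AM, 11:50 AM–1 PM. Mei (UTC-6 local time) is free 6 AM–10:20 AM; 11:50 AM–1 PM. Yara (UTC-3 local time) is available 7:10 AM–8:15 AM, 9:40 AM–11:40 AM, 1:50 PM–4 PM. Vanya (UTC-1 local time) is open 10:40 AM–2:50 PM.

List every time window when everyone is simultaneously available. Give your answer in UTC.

Divya in UTC: 10:10-15:35, 16:00-18:15, 18:40-19:00 (add 3h to convert from UTC-3).
Priya in UTC: 11:10-11:25, 12:10-12:35, 13:20-14:25, 17:50-19:00 (add 6h to convert from UTC-6).
Mei in UTC: 12:00-16:20, 17:50-19:00 (add 6h to convert from UTC-6).
Yara in UTC: 10:10-11:15, 12:40-14:40, 16:50-19:00 (add 3h to convert from UTC-3).
Vanya in UTC: 11:40-15:50 (add 1h to convert from UTC-1).
Divya ∩ Priya: 11:10-11:25, 12:10-12:35, 13:20-14:25, 17:50-18:15, 18:40-19:00.
Divya ∩ Priya ∩ Mei: 12:10-12:35, 13:20-14:25, 17:50-18:15, 18:40-19:00.
Divya ∩ Priya ∩ Mei ∩ Yara: 13:20-14:25, 17:50-18:15, 18:40-19:00.
Divya ∩ Priya ∩ Mei ∩ Yara ∩ Vanya: 13:20-14:25.

13:20-14:25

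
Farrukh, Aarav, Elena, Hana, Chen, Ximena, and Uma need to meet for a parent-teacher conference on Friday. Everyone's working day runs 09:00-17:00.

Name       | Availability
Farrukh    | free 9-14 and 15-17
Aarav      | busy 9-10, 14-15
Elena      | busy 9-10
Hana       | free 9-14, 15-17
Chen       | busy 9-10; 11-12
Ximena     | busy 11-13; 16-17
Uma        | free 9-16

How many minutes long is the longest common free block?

60

Farrukh free: 09:00-14:00, 15:00-17:00.
Aarav free: 10:00-14:00, 15:00-17:00 (invert busy blocks within the working day).
Elena free: 10:00-17:00 (invert busy blocks within the working day).
Hana free: 09:00-14:00, 15:00-17:00.
Chen free: 10:00-11:00, 12:00-17:00 (invert busy blocks within the working day).
Ximena free: 09:00-11:00, 13:00-16:00 (invert busy blocks within the working day).
Uma free: 09:00-16:00.
Farrukh ∩ Aarav: 10:00-14:00, 15:00-17:00.
Farrukh ∩ Aarav ∩ Elena: 10:00-14:00, 15:00-17:00.
Farrukh ∩ Aarav ∩ Elena ∩ Hana: 10:00-14:00, 15:00-17:00.
Farrukh ∩ Aarav ∩ Elena ∩ Hana ∩ Chen: 10:00-11:00, 12:00-14:00, 15:00-17:00.
Farrukh ∩ Aarav ∩ Elena ∩ Hana ∩ Chen ∩ Ximena: 10:00-11:00, 13:00-14:00, 15:00-16:00.
Farrukh ∩ Aarav ∩ Elena ∩ Hana ∩ Chen ∩ Ximena ∩ Uma: 10:00-11:00, 13:00-14:00, 15:00-16:00.
The longest is 10:00-11:00 at 60 minutes.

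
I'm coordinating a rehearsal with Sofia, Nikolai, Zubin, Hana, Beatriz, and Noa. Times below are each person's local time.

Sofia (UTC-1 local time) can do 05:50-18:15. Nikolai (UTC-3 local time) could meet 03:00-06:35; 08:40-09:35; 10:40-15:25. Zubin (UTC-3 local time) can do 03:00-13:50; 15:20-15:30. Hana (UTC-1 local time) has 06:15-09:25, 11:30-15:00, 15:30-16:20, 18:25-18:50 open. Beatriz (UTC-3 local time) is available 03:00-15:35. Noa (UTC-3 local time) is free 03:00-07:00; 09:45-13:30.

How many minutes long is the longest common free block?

140

Sofia in UTC: 06:50-19:15 (add 1h to convert from UTC-1).
Nikolai in UTC: 06:00-09:35, 11:40-12:35, 13:40-18:25 (add 3h to convert from UTC-3).
Zubin in UTC: 06:00-16:50, 18:20-18:30 (add 3h to convert from UTC-3).
Hana in UTC: 07:15-10:25, 12:30-16:00, 16:30-17:20, 19:25-19:50 (add 1h to convert from UTC-1).
Beatriz in UTC: 06:00-18:35 (add 3h to convert from UTC-3).
Noa in UTC: 06:00-10:00, 12:45-16:30 (add 3h to convert from UTC-3).
Sofia ∩ Nikolai: 06:50-09:35, 11:40-12:35, 13:40-18:25.
Sofia ∩ Nikolai ∩ Zubin: 06:50-09:35, 11:40-12:35, 13:40-16:50, 18:20-18:25.
Sofia ∩ Nikolai ∩ Zubin ∩ Hana: 07:15-09:35, 12:30-12:35, 13:40-16:00, 16:30-16:50.
Sofia ∩ Nikolai ∩ Zubin ∩ Hana ∩ Beatriz: 07:15-09:35, 12:30-12:35, 13:40-16:00, 16:30-16:50.
Sofia ∩ Nikolai ∩ Zubin ∩ Hana ∩ Beatriz ∩ Noa: 07:15-09:35, 13:40-16:00.
So the common availability across everyone is 07:15-09:35, 13:40-16:00.
The longest is 07:15-09:35 at 140 minutes.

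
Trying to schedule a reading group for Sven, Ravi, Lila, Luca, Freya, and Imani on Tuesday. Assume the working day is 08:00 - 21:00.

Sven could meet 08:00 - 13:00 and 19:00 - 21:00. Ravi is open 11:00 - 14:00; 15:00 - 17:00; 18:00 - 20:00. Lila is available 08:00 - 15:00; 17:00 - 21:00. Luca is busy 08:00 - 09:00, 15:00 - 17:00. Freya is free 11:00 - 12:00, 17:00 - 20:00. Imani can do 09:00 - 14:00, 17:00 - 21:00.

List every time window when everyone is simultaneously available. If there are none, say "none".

Sven free: 08:00-13:00, 19:00-21:00.
Ravi free: 11:00-14:00, 15:00-17:00, 18:00-20:00.
Lila free: 08:00-15:00, 17:00-21:00.
Luca free: 09:00-15:00, 17:00-21:00 (invert busy blocks within the working day).
Freya free: 11:00-12:00, 17:00-20:00.
Imani free: 09:00-14:00, 17:00-21:00.
Sven ∩ Ravi: 11:00-13:00, 19:00-20:00.
Sven ∩ Ravi ∩ Lila: 11:00-13:00, 19:00-20:00.
Sven ∩ Ravi ∩ Lila ∩ Luca: 11:00-13:00, 19:00-20:00.
Sven ∩ Ravi ∩ Lila ∩ Luca ∩ Freya: 11:00-12:00, 19:00-20:00.
Sven ∩ Ravi ∩ Lila ∩ Luca ∩ Freya ∩ Imani: 11:00-12:00, 19:00-20:00.
Those are the intersection windows.

11:00-12:00, 19:00-20:00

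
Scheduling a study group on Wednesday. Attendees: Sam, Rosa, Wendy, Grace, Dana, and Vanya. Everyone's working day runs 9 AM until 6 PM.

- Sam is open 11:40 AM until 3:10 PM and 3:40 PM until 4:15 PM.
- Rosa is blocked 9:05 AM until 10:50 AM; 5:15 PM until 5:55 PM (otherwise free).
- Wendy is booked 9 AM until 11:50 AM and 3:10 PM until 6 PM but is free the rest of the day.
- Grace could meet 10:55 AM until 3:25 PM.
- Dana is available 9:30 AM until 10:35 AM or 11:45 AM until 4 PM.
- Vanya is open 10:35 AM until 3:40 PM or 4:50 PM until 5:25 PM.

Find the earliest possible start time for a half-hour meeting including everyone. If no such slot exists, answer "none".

Sam free: 11:40-15:10, 15:40-16:15.
Rosa free: 09:00-09:05, 10:50-17:15, 17:55-18:00 (invert busy blocks within the working day).
Wendy free: 11:50-15:10 (invert busy blocks within the working day).
Grace free: 10:55-15:25.
Dana free: 09:30-10:35, 11:45-16:00.
Vanya free: 10:35-15:40, 16:50-17:25.
Sam ∩ Rosa: 11:40-15:10, 15:40-16:15.
Sam ∩ Rosa ∩ Wendy: 11:50-15:10.
Sam ∩ Rosa ∩ Wendy ∩ Grace: 11:50-15:10.
Sam ∩ Rosa ∩ Wendy ∩ Grace ∩ Dana: 11:50-15:10.
Sam ∩ Rosa ∩ Wendy ∩ Grace ∩ Dana ∩ Vanya: 11:50-15:10.
So the common availability across everyone is 11:50-15:10.
The first common window of at least 30 minutes is 11:50-15:10, so the earliest start is 11:50.

11:50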